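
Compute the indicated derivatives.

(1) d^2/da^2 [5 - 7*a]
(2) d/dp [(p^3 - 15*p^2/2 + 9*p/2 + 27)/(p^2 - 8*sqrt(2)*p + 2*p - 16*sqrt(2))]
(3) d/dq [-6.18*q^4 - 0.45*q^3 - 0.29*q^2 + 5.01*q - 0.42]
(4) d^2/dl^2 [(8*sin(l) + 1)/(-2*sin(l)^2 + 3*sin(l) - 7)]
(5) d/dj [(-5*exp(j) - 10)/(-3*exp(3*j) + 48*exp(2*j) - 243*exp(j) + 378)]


(1) = 0
(2) = (-(p - 4*sqrt(2) + 1)*(2*p^3 - 15*p^2 + 9*p + 54) + 3*(2*p^2 - 10*p + 3)*(p^2 - 8*sqrt(2)*p + 2*p - 16*sqrt(2))/2)/(p^2 - 8*sqrt(2)*p + 2*p - 16*sqrt(2))^2
(3) = -24.72*q^3 - 1.35*q^2 - 0.58*q + 5.01
(4) = (32*sin(l)^5 + 64*sin(l)^4 - 754*sin(l)^3 + 97*sin(l)^2 + 1121*sin(l) - 326)/(-3*sin(l) - cos(2*l) + 8)^3
(5) = 5*(-(exp(j) + 2)*(3*exp(2*j) - 32*exp(j) + 81) + exp(3*j) - 16*exp(2*j) + 81*exp(j) - 126)*exp(j)/(3*(exp(3*j) - 16*exp(2*j) + 81*exp(j) - 126)^2)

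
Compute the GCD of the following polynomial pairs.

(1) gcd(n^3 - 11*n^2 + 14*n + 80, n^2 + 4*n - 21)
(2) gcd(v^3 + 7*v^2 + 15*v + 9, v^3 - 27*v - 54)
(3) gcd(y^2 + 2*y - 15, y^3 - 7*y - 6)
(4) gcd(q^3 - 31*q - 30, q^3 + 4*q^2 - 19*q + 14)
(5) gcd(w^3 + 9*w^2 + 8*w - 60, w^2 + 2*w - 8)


(1) = gcd((n - 8)*(n - 5)*(n + 2), (n - 3)*(n + 7)) = 1
(2) = gcd((v + 1)*(v + 3)^2, (v - 6)*(v + 3)^2) = v^2 + 6*v + 9
(3) = y - 3
(4) = gcd((q - 6)*(q + 1)*(q + 5), (q - 2)*(q - 1)*(q + 7)) = 1
(5) = w - 2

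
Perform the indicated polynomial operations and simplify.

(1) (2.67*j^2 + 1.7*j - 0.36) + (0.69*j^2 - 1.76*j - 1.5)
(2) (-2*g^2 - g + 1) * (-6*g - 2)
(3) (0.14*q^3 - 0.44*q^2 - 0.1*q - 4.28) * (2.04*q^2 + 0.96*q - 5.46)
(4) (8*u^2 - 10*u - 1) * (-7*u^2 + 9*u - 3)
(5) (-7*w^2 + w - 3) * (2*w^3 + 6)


(1) = 3.36*j^2 - 0.06*j - 1.86
(2) = 12*g^3 + 10*g^2 - 4*g - 2
(3) = 0.2856*q^5 - 0.7632*q^4 - 1.3908*q^3 - 6.4248*q^2 - 3.5628*q + 23.3688
(4) = -56*u^4 + 142*u^3 - 107*u^2 + 21*u + 3
(5) = -14*w^5 + 2*w^4 - 6*w^3 - 42*w^2 + 6*w - 18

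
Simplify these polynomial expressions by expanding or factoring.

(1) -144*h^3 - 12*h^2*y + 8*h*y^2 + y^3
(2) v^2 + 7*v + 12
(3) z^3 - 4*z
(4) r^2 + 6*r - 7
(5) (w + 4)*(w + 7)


(1) = (-4*h + y)*(6*h + y)^2
(2) = (v + 3)*(v + 4)
(3) = z*(z - 2)*(z + 2)
(4) = (r - 1)*(r + 7)
(5) = w^2 + 11*w + 28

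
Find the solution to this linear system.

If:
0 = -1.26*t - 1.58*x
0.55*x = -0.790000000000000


Then:
t = 1.80
x = -1.44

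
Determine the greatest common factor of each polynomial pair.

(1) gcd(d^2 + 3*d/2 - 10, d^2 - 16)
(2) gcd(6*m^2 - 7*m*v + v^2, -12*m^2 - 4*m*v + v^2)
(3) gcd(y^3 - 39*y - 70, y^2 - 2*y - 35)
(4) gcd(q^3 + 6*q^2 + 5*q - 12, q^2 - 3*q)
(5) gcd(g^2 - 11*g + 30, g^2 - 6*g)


(1) = gcd((d - 5/2)*(d + 4), (d - 4)*(d + 4)) = d + 4
(2) = gcd((-6*m + v)*(-m + v), (-6*m + v)*(2*m + v)) = -6*m + v
(3) = y^2 - 2*y - 35
(4) = 1
(5) = g - 6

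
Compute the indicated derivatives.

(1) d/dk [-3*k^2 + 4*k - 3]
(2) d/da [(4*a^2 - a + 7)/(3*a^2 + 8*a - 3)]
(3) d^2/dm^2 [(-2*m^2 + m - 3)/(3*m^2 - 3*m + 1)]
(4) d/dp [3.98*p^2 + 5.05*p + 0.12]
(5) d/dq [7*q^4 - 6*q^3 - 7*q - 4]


(1) = 4 - 6*k
(2) = (35*a^2 - 66*a - 53)/(9*a^4 + 48*a^3 + 46*a^2 - 48*a + 9)
(3) = 2*(-9*m^3 - 63*m^2 + 72*m - 17)/(27*m^6 - 81*m^5 + 108*m^4 - 81*m^3 + 36*m^2 - 9*m + 1)
(4) = 7.96*p + 5.05
(5) = 28*q^3 - 18*q^2 - 7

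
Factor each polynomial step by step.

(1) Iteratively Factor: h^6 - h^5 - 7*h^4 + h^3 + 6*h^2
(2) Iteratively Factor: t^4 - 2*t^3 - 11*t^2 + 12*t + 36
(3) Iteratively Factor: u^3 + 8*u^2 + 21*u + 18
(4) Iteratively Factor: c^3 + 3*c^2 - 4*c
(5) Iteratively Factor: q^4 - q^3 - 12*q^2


(1) = (h - 1)*(h^5 - 7*h^3 - 6*h^2) = (h - 3)*(h - 1)*(h^4 + 3*h^3 + 2*h^2) = (h - 3)*(h - 1)*(h + 2)*(h^3 + h^2) = h*(h - 3)*(h - 1)*(h + 2)*(h^2 + h) = h*(h - 3)*(h - 1)*(h + 1)*(h + 2)*(h)
(2) = (t + 2)*(t^3 - 4*t^2 - 3*t + 18) = (t - 3)*(t + 2)*(t^2 - t - 6) = (t - 3)*(t + 2)^2*(t - 3)
(3) = (u + 3)*(u^2 + 5*u + 6) = (u + 3)^2*(u + 2)
(4) = (c)*(c^2 + 3*c - 4) = c*(c + 4)*(c - 1)
(5) = (q)*(q^3 - q^2 - 12*q) = q*(q - 4)*(q^2 + 3*q) = q*(q - 4)*(q + 3)*(q)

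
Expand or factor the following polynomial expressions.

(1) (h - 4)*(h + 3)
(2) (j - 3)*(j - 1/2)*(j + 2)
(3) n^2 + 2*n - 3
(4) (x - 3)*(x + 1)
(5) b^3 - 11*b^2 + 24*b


(1) = h^2 - h - 12
(2) = j^3 - 3*j^2/2 - 11*j/2 + 3
(3) = (n - 1)*(n + 3)
(4) = x^2 - 2*x - 3
(5) = b*(b - 8)*(b - 3)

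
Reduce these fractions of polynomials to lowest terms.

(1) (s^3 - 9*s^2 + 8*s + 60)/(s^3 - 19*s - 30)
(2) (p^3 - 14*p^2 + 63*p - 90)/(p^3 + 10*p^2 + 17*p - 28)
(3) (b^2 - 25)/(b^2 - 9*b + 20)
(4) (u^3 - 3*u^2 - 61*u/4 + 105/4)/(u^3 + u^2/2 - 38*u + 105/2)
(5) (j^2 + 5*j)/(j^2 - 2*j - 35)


(1) = (s - 6)/(s + 3)
(2) = (p^3 - 14*p^2 + 63*p - 90)/(p^3 + 10*p^2 + 17*p - 28)
(3) = (b + 5)/(b - 4)
(4) = (2*u + 7)/(2*u + 14)
(5) = j/(j - 7)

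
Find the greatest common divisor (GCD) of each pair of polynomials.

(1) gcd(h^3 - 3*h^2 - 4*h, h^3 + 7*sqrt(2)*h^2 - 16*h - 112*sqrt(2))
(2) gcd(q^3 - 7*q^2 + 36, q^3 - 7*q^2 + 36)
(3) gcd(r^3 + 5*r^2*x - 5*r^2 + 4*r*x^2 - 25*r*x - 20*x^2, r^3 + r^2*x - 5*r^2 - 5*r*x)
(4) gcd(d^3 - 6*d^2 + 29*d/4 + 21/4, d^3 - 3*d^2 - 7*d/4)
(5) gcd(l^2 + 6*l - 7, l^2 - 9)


(1) = gcd(h*(h - 4)*(h + 1), (h - 4)*(h + 4)*(h + 7*sqrt(2))) = h - 4
(2) = q^3 - 7*q^2 + 36
(3) = gcd((r - 5)*(r + x)*(r + 4*x), r*(r - 5)*(r + x)) = r^2 + r*x - 5*r - 5*x
(4) = gcd((d - 7/2)*(d - 3)*(d + 1/2), d*(d - 7/2)*(d + 1/2)) = d^2 - 3*d - 7/4
(5) = gcd((l - 1)*(l + 7), (l - 3)*(l + 3)) = 1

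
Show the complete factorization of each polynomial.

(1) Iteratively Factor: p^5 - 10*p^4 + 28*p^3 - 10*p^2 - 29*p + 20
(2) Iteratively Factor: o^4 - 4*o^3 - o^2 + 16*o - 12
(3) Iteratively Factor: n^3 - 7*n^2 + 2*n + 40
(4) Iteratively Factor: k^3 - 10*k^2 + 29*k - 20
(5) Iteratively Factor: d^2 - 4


(1) = (p - 1)*(p^4 - 9*p^3 + 19*p^2 + 9*p - 20) = (p - 1)*(p + 1)*(p^3 - 10*p^2 + 29*p - 20) = (p - 1)^2*(p + 1)*(p^2 - 9*p + 20) = (p - 5)*(p - 1)^2*(p + 1)*(p - 4)
(2) = (o - 3)*(o^3 - o^2 - 4*o + 4) = (o - 3)*(o - 1)*(o^2 - 4) = (o - 3)*(o - 2)*(o - 1)*(o + 2)
(3) = (n - 5)*(n^2 - 2*n - 8) = (n - 5)*(n - 4)*(n + 2)
(4) = (k - 5)*(k^2 - 5*k + 4) = (k - 5)*(k - 1)*(k - 4)
(5) = (d - 2)*(d + 2)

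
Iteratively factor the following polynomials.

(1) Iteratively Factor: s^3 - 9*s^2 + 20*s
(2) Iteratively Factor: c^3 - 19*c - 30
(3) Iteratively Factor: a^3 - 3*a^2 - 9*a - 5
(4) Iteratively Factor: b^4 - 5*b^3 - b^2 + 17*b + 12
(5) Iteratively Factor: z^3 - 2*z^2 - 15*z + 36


(1) = (s - 4)*(s^2 - 5*s) = (s - 5)*(s - 4)*(s)
(2) = (c - 5)*(c^2 + 5*c + 6) = (c - 5)*(c + 3)*(c + 2)
(3) = (a + 1)*(a^2 - 4*a - 5) = (a - 5)*(a + 1)*(a + 1)
(4) = (b + 1)*(b^3 - 6*b^2 + 5*b + 12) = (b - 3)*(b + 1)*(b^2 - 3*b - 4) = (b - 3)*(b + 1)^2*(b - 4)
(5) = (z + 4)*(z^2 - 6*z + 9) = (z - 3)*(z + 4)*(z - 3)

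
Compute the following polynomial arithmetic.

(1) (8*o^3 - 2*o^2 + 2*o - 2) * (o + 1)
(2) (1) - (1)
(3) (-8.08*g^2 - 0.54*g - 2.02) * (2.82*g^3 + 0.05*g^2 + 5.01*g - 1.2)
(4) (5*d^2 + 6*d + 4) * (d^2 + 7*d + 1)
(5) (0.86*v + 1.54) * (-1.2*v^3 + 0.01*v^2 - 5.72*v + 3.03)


(1) = 8*o^4 + 6*o^3 - 2
(2) = 0
(3) = -22.7856*g^5 - 1.9268*g^4 - 46.2042*g^3 + 6.8896*g^2 - 9.4722*g + 2.424
(4) = 5*d^4 + 41*d^3 + 51*d^2 + 34*d + 4
(5) = -1.032*v^4 - 1.8394*v^3 - 4.9038*v^2 - 6.203*v + 4.6662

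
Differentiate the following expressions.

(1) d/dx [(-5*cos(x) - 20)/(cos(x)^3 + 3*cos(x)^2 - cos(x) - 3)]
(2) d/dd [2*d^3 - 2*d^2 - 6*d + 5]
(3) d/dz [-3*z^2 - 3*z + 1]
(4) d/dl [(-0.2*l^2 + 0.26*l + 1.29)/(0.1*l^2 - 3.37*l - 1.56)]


(1) = -(255*cos(x) + 75*cos(2*x) + 5*cos(3*x) + 65)/(2*(cos(x) + 3)^2*sin(x)^3)
(2) = 6*d^2 - 4*d - 6
(3) = -6*z - 3
(4) = (0.648*l^2 + 0.366*l + 3.9417)/(0.01*l^4 - 0.674*l^3 + 11.0449*l^2 + 10.5144*l + 2.4336)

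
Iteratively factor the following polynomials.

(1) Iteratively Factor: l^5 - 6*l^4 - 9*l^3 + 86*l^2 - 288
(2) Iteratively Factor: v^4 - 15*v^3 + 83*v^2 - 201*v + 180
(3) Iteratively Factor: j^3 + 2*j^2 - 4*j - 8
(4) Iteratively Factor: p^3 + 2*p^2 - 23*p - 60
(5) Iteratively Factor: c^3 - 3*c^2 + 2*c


(1) = (l - 4)*(l^4 - 2*l^3 - 17*l^2 + 18*l + 72) = (l - 4)*(l - 3)*(l^3 + l^2 - 14*l - 24) = (l - 4)*(l - 3)*(l + 3)*(l^2 - 2*l - 8) = (l - 4)^2*(l - 3)*(l + 3)*(l + 2)
(2) = (v - 3)*(v^3 - 12*v^2 + 47*v - 60) = (v - 3)^2*(v^2 - 9*v + 20) = (v - 4)*(v - 3)^2*(v - 5)
(3) = (j - 2)*(j^2 + 4*j + 4) = (j - 2)*(j + 2)*(j + 2)
(4) = (p - 5)*(p^2 + 7*p + 12) = (p - 5)*(p + 4)*(p + 3)
(5) = (c)*(c^2 - 3*c + 2) = c*(c - 2)*(c - 1)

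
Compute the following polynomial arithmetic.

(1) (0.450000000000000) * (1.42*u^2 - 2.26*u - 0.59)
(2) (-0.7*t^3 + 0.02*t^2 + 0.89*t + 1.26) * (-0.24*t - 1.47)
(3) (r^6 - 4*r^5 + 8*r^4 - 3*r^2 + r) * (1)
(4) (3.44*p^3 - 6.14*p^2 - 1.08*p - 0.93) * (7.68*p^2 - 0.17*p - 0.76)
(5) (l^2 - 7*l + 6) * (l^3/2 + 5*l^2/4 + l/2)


(1) = 0.639*u^2 - 1.017*u - 0.2655
(2) = 0.168*t^4 + 1.0242*t^3 - 0.243*t^2 - 1.6107*t - 1.8522
(3) = r^6 - 4*r^5 + 8*r^4 - 3*r^2 + r
(4) = 26.4192*p^5 - 47.74*p^4 - 9.865*p^3 - 2.2924*p^2 + 0.9789*p + 0.7068
(5) = l^5/2 - 9*l^4/4 - 21*l^3/4 + 4*l^2 + 3*l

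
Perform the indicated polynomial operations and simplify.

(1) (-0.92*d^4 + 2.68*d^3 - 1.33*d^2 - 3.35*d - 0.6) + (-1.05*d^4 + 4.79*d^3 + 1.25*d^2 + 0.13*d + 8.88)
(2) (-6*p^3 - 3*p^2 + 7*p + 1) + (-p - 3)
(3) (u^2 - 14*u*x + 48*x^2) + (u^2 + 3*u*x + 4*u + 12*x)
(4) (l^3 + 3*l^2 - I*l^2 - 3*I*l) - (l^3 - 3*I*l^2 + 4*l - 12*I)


(1) = -1.97*d^4 + 7.47*d^3 - 0.08*d^2 - 3.22*d + 8.28
(2) = -6*p^3 - 3*p^2 + 6*p - 2
(3) = 2*u^2 - 11*u*x + 4*u + 48*x^2 + 12*x
(4) = 3*l^2 + 2*I*l^2 - 4*l - 3*I*l + 12*I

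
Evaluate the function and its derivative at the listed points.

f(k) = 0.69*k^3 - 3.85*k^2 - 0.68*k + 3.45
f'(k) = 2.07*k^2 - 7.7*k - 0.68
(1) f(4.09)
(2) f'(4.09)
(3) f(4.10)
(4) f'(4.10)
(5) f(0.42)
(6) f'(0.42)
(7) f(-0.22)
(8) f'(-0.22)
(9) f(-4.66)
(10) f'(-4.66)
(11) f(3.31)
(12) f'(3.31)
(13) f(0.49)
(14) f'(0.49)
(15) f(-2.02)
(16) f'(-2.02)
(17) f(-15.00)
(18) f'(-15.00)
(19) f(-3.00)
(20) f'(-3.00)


(1) = -16.53
(2) = 2.45
(3) = -16.50
(4) = 2.55
(5) = 2.54
(6) = -3.55
(7) = 3.41
(8) = 1.11
(9) = -146.81
(10) = 80.15
(11) = -15.96
(12) = -3.49
(13) = 2.27
(14) = -3.96
(15) = -16.57
(16) = 23.32
(17) = -3181.35
(18) = 580.57
(19) = -47.79
(20) = 41.05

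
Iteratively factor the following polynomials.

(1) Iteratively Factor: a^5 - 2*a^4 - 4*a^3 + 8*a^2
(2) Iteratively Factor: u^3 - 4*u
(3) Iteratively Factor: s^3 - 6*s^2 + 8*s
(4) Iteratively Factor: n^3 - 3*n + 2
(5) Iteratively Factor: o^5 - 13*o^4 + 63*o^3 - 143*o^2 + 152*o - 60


(1) = (a - 2)*(a^4 - 4*a^2) = (a - 2)^2*(a^3 + 2*a^2) = a*(a - 2)^2*(a^2 + 2*a) = a*(a - 2)^2*(a + 2)*(a)
(2) = (u)*(u^2 - 4) = u*(u + 2)*(u - 2)
(3) = (s)*(s^2 - 6*s + 8) = s*(s - 4)*(s - 2)
(4) = (n + 2)*(n^2 - 2*n + 1) = (n - 1)*(n + 2)*(n - 1)
(5) = (o - 1)*(o^4 - 12*o^3 + 51*o^2 - 92*o + 60) = (o - 5)*(o - 1)*(o^3 - 7*o^2 + 16*o - 12) = (o - 5)*(o - 2)*(o - 1)*(o^2 - 5*o + 6) = (o - 5)*(o - 2)^2*(o - 1)*(o - 3)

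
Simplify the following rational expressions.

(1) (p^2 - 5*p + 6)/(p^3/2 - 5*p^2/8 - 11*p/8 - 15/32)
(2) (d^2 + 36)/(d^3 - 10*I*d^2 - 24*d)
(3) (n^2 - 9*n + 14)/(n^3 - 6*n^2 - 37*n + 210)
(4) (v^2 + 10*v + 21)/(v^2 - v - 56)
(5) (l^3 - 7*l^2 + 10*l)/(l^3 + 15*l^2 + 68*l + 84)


(1) = (32*p^2 - 160*p + 192)/(16*p^3 - 20*p^2 - 44*p - 15)
(2) = (d + 6*I)/(d^2 - 4*I*d)
(3) = (n - 2)/(n^2 + n - 30)
(4) = (v + 3)/(v - 8)
(5) = (l^3 - 7*l^2 + 10*l)/(l^3 + 15*l^2 + 68*l + 84)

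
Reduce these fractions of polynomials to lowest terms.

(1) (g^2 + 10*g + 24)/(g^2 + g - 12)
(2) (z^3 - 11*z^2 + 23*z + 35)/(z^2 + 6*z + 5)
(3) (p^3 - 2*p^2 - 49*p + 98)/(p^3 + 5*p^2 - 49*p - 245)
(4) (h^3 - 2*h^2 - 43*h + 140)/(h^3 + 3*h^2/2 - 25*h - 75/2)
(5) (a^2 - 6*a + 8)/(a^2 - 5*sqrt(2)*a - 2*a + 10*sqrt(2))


(1) = (g + 6)/(g - 3)
(2) = (z^2 - 12*z + 35)/(z + 5)
(3) = (p - 2)/(p + 5)
(4) = (2*h^2 + 6*h - 56)/(2*h^2 + 13*h + 15)
(5) = (a - 4)/(a - 5*sqrt(2))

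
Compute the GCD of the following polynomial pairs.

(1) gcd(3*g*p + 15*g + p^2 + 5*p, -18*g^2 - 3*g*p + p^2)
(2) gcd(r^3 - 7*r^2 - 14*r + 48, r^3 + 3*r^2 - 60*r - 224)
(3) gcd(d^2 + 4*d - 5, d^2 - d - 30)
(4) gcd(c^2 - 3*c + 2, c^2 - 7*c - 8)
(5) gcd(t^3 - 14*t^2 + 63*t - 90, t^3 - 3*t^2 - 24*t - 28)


(1) = 3*g + p
(2) = gcd((r - 8)*(r - 2)*(r + 3), (r - 8)*(r + 4)*(r + 7)) = r - 8
(3) = d + 5
(4) = 1
(5) = gcd((t - 6)*(t - 5)*(t - 3), (t - 7)*(t + 2)^2) = 1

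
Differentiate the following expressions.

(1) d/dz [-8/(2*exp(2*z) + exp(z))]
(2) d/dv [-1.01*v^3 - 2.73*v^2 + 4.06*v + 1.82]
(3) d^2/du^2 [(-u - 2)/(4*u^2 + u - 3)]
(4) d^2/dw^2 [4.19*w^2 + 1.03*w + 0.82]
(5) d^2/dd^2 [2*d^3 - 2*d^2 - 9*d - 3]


(1) = 8*(4*exp(z) + 1)*exp(-z)/(2*exp(z) + 1)^2
(2) = -3.03*v^2 - 5.46*v + 4.06
(3) = 2*(-(u + 2)*(8*u + 1)^2 + 3*(4*u + 3)*(4*u^2 + u - 3))/(4*u^2 + u - 3)^3
(4) = 8.38000000000000
(5) = 12*d - 4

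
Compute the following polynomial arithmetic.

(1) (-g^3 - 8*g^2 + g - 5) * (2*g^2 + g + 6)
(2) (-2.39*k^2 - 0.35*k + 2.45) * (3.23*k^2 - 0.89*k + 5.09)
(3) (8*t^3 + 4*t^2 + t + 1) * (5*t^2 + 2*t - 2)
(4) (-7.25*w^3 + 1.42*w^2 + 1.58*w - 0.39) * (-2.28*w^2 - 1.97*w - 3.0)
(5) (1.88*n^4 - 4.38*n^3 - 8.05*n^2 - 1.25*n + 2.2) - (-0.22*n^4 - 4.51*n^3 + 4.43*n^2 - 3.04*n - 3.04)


(1) = -2*g^5 - 17*g^4 - 12*g^3 - 57*g^2 + g - 30
(2) = -7.7197*k^4 + 0.9966*k^3 - 3.9401*k^2 - 3.962*k + 12.4705
(3) = 40*t^5 + 36*t^4 - 3*t^3 - t^2 - 2
(4) = 16.53*w^5 + 11.0449*w^4 + 15.3502*w^3 - 6.4834*w^2 - 3.9717*w + 1.17
(5) = 2.1*n^4 + 0.13*n^3 - 12.48*n^2 + 1.79*n + 5.24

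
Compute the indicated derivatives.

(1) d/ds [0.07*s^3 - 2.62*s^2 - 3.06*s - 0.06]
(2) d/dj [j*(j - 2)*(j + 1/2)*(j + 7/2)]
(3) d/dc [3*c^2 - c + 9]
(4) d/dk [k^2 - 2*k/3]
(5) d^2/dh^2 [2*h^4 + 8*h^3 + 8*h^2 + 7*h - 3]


(1) = 0.21*s^2 - 5.24*s - 3.06
(2) = 4*j^3 + 6*j^2 - 25*j/2 - 7/2
(3) = 6*c - 1
(4) = 2*k - 2/3
(5) = 24*h^2 + 48*h + 16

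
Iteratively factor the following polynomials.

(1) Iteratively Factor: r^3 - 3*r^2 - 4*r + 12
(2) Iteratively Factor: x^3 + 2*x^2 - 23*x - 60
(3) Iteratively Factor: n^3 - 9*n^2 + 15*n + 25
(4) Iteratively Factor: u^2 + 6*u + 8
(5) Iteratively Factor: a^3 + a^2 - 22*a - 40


(1) = (r - 3)*(r^2 - 4) = (r - 3)*(r + 2)*(r - 2)
(2) = (x - 5)*(x^2 + 7*x + 12) = (x - 5)*(x + 4)*(x + 3)
(3) = (n - 5)*(n^2 - 4*n - 5) = (n - 5)^2*(n + 1)
(4) = (u + 4)*(u + 2)
(5) = (a + 4)*(a^2 - 3*a - 10) = (a + 2)*(a + 4)*(a - 5)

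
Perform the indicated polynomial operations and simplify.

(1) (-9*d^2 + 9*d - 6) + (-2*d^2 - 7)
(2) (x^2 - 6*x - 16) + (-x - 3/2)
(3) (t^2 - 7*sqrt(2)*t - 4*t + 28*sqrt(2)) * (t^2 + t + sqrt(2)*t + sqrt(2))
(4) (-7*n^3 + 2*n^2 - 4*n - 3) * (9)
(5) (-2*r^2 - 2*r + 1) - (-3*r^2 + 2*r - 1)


(1) = -11*d^2 + 9*d - 13
(2) = x^2 - 7*x - 35/2
(3) = t^4 - 6*sqrt(2)*t^3 - 3*t^3 - 18*t^2 + 18*sqrt(2)*t^2 + 24*sqrt(2)*t + 42*t + 56
(4) = -63*n^3 + 18*n^2 - 36*n - 27
(5) = r^2 - 4*r + 2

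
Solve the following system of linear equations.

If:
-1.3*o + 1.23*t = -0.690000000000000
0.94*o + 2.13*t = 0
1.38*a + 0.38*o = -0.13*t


Then:
a = -0.09
o = 0.37
t = -0.17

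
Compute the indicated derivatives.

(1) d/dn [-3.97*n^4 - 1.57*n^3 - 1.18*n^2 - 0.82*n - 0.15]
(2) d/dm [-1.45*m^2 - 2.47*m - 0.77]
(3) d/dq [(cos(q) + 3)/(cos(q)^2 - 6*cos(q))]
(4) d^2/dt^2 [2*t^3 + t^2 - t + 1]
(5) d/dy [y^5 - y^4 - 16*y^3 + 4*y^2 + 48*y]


(1) = -15.88*n^3 - 4.71*n^2 - 2.36*n - 0.82
(2) = -2.9*m - 2.47
(3) = (sin(q) - 18*sin(q)/cos(q)^2 + 6*tan(q))/(cos(q) - 6)^2
(4) = 12*t + 2
(5) = 5*y^4 - 4*y^3 - 48*y^2 + 8*y + 48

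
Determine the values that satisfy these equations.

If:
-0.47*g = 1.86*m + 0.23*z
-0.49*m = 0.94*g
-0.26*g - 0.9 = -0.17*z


Then:
g = 0.44
m = -0.85
z = 5.97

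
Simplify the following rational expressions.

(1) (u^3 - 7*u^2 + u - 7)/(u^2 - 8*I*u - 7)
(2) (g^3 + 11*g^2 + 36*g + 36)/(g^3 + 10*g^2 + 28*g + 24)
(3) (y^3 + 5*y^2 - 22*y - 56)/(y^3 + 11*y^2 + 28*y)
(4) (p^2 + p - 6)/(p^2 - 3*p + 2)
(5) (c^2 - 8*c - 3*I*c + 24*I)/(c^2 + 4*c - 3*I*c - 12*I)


(1) = (u^2 + u*(-7 + I) - 7*I)/(u - 7*I)
(2) = (g + 3)/(g + 2)
(3) = (y^2 - 2*y - 8)/(y^2 + 4*y)
(4) = (p + 3)/(p - 1)
(5) = (c - 8)/(c + 4)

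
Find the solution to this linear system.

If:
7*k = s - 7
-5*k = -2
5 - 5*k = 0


Then:
No Solution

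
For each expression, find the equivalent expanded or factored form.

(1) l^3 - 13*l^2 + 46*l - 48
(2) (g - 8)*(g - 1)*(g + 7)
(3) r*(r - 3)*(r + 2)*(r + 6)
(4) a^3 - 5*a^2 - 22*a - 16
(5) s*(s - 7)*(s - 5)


(1) = (l - 8)*(l - 3)*(l - 2)
(2) = g^3 - 2*g^2 - 55*g + 56
(3) = r^4 + 5*r^3 - 12*r^2 - 36*r
(4) = (a - 8)*(a + 1)*(a + 2)
(5) = s^3 - 12*s^2 + 35*s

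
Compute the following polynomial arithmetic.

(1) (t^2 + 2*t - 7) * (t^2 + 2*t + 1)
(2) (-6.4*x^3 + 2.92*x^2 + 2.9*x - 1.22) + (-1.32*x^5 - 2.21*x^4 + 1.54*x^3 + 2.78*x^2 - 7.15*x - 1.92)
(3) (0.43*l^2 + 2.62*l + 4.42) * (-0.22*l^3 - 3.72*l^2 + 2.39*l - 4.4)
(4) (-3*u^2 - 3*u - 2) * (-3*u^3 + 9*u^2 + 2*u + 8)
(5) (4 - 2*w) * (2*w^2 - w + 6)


(1) = t^4 + 4*t^3 - 2*t^2 - 12*t - 7
(2) = -1.32*x^5 - 2.21*x^4 - 4.86*x^3 + 5.7*x^2 - 4.25*x - 3.14
(3) = -0.0946*l^5 - 2.176*l^4 - 9.6911*l^3 - 12.0726*l^2 - 0.9642*l - 19.448
(4) = 9*u^5 - 18*u^4 - 27*u^3 - 48*u^2 - 28*u - 16
(5) = -4*w^3 + 10*w^2 - 16*w + 24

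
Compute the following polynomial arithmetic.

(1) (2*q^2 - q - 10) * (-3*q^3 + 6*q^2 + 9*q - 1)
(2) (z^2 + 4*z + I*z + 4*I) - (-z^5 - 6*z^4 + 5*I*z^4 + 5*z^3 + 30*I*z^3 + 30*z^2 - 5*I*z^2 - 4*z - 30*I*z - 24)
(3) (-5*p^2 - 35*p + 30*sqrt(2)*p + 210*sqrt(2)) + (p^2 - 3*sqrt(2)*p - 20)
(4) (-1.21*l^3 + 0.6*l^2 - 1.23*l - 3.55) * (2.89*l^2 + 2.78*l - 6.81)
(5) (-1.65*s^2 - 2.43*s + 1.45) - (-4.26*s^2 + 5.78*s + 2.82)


(1) = -6*q^5 + 15*q^4 + 42*q^3 - 71*q^2 - 89*q + 10
(2) = z^5 + 6*z^4 - 5*I*z^4 - 5*z^3 - 30*I*z^3 - 29*z^2 + 5*I*z^2 + 8*z + 31*I*z + 24 + 4*I
(3) = -4*p^2 - 35*p + 27*sqrt(2)*p - 20 + 210*sqrt(2)
(4) = -3.4969*l^5 - 1.6298*l^4 + 6.3534*l^3 - 17.7649*l^2 - 1.4927*l + 24.1755
(5) = 2.61*s^2 - 8.21*s - 1.37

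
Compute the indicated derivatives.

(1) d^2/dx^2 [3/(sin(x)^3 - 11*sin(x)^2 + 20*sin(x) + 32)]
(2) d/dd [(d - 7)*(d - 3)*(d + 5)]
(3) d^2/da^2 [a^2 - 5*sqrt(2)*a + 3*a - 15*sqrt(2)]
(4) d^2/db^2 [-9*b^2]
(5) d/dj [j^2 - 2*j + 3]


(1) = 3*(-9*sin(x)^5 + 130*sin(x)^4 - 642*sin(x)^3 + 1414*sin(x)^2 - 2376*sin(x) + 1504)/((sin(x) - 8)^3*(sin(x) - 4)^3*(sin(x) + 1)^2)
(2) = 3*d^2 - 10*d - 29
(3) = 2
(4) = -18
(5) = 2*j - 2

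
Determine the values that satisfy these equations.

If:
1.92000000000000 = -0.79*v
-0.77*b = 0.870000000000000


Then:
b = -1.13
v = -2.43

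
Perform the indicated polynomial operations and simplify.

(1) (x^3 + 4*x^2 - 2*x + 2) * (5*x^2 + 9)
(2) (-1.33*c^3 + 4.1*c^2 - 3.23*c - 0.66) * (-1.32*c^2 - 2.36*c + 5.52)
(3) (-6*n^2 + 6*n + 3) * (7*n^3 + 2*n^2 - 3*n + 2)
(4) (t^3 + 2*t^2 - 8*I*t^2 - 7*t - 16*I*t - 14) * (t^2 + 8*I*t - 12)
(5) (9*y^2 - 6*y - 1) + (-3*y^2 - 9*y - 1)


(1) = 5*x^5 + 20*x^4 - x^3 + 46*x^2 - 18*x + 18
(2) = 1.7556*c^5 - 2.2732*c^4 - 12.754*c^3 + 31.126*c^2 - 16.272*c - 3.6432
(3) = -42*n^5 + 30*n^4 + 51*n^3 - 24*n^2 + 3*n + 6
(4) = t^5 + 2*t^4 + 45*t^3 + 90*t^2 + 40*I*t^2 + 84*t + 80*I*t + 168
(5) = 6*y^2 - 15*y - 2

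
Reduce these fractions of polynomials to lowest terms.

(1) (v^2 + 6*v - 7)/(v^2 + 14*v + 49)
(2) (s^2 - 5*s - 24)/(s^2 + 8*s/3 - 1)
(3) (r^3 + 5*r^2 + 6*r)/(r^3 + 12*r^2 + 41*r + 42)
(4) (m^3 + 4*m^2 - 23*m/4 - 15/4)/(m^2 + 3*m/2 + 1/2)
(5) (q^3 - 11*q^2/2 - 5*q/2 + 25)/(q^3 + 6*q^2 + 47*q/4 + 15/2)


(1) = (v - 1)/(v + 7)
(2) = (3*s - 24)/(3*s - 1)
(3) = r/(r + 7)
(4) = (2*m^2 + 7*m - 15)/(2*m + 2)
(5) = (4*q^2 - 30*q + 50)/(4*q^2 + 16*q + 15)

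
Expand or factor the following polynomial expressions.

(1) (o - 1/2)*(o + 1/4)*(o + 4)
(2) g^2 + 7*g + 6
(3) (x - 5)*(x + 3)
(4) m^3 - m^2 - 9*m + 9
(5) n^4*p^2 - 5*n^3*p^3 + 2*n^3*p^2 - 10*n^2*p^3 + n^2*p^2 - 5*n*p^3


(1) = o^3 + 15*o^2/4 - 9*o/8 - 1/2
(2) = (g + 1)*(g + 6)
(3) = x^2 - 2*x - 15
(4) = (m - 3)*(m - 1)*(m + 3)
(5) = n*(n - 5*p)*(n*p + p)^2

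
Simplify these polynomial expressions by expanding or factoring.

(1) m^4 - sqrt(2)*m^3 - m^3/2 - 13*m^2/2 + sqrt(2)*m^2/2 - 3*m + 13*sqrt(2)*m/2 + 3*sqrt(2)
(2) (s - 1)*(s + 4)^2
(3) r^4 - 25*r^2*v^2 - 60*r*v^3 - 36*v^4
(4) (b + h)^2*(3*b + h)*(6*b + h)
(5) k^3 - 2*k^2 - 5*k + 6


(1) = (m - 3)*(m + 1/2)*(m + 2)*(m - sqrt(2))
(2) = s^3 + 7*s^2 + 8*s - 16
(3) = (r - 6*v)*(r + v)*(r + 2*v)*(r + 3*v)
(4) = 18*b^4 + 45*b^3*h + 37*b^2*h^2 + 11*b*h^3 + h^4
(5) = (k - 3)*(k - 1)*(k + 2)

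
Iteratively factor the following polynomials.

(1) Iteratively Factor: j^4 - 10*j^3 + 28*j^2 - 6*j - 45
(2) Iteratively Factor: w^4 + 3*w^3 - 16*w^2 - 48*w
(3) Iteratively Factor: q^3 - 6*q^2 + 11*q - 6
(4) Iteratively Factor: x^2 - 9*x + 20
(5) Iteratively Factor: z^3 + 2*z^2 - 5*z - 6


(1) = (j - 3)*(j^3 - 7*j^2 + 7*j + 15) = (j - 3)^2*(j^2 - 4*j - 5) = (j - 5)*(j - 3)^2*(j + 1)
(2) = (w)*(w^3 + 3*w^2 - 16*w - 48) = w*(w - 4)*(w^2 + 7*w + 12) = w*(w - 4)*(w + 3)*(w + 4)
(3) = (q - 2)*(q^2 - 4*q + 3) = (q - 2)*(q - 1)*(q - 3)
(4) = (x - 5)*(x - 4)
(5) = (z + 1)*(z^2 + z - 6) = (z - 2)*(z + 1)*(z + 3)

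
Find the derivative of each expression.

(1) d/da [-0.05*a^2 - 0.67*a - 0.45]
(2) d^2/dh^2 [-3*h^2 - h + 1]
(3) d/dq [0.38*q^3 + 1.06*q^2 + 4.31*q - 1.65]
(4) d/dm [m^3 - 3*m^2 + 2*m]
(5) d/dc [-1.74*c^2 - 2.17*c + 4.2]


(1) = -0.1*a - 0.67
(2) = -6
(3) = 1.14*q^2 + 2.12*q + 4.31
(4) = 3*m^2 - 6*m + 2
(5) = -3.48*c - 2.17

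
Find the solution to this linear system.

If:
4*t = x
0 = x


Then:
t = 0
x = 0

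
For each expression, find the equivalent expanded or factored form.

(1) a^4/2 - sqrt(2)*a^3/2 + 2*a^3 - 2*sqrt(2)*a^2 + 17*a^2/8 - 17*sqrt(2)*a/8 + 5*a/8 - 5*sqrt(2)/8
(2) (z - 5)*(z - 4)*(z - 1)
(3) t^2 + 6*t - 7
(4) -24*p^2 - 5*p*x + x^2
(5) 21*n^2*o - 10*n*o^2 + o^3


(1) = (a/2 + 1/2)*(a + 1/2)*(a + 5/2)*(a - sqrt(2))
(2) = z^3 - 10*z^2 + 29*z - 20
(3) = (t - 1)*(t + 7)
(4) = (-8*p + x)*(3*p + x)
(5) = o*(-7*n + o)*(-3*n + o)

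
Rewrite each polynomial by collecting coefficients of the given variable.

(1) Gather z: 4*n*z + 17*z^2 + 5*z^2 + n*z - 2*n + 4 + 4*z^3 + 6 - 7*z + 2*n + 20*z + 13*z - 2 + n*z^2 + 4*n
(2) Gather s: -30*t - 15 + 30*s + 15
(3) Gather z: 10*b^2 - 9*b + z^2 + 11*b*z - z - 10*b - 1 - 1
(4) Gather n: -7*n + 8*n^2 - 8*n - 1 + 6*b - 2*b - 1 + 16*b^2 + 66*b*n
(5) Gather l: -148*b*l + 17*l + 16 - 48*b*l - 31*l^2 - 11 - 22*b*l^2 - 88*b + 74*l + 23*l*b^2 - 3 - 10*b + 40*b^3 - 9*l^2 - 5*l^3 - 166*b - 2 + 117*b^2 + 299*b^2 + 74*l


(1) = 4*n + 4*z^3 + z^2*(n + 22) + z*(5*n + 26) + 8
(2) = 30*s - 30*t
(3) = 10*b^2 - 19*b + z^2 + z*(11*b - 1) - 2
(4) = 16*b^2 + 4*b + 8*n^2 + n*(66*b - 15) - 2
(5) = 40*b^3 + 416*b^2 - 264*b - 5*l^3 + l^2*(-22*b - 40) + l*(23*b^2 - 196*b + 165)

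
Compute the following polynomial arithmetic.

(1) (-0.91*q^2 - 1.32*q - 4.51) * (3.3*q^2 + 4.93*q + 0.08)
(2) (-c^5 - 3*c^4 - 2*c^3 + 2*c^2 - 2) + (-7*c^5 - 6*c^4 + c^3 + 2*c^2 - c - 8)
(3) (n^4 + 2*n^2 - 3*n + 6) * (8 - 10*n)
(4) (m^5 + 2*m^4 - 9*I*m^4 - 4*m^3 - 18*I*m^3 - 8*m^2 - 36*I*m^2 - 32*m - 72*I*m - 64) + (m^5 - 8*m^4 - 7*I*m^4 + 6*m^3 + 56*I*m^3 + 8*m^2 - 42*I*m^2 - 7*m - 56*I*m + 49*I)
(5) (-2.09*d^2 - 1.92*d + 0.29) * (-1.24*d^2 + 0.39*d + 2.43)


(1) = -3.003*q^4 - 8.8423*q^3 - 21.4634*q^2 - 22.3399*q - 0.3608
(2) = -8*c^5 - 9*c^4 - c^3 + 4*c^2 - c - 10
(3) = -10*n^5 + 8*n^4 - 20*n^3 + 46*n^2 - 84*n + 48
(4) = 2*m^5 - 6*m^4 - 16*I*m^4 + 2*m^3 + 38*I*m^3 - 78*I*m^2 - 39*m - 128*I*m - 64 + 49*I
(5) = 2.5916*d^4 + 1.5657*d^3 - 6.1871*d^2 - 4.5525*d + 0.7047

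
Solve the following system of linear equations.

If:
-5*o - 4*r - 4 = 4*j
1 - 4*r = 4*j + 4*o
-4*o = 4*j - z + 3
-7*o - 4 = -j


Then:
j = -31
o = -5
r = 145/4
z = -141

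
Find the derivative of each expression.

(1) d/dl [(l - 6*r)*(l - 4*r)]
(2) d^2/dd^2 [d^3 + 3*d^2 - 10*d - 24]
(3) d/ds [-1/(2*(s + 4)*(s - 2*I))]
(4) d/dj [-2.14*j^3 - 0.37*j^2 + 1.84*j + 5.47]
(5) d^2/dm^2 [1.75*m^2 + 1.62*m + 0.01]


(1) = 2*l - 10*r
(2) = 6*d + 6
(3) = (s + 2 - I)/((s + 4)^2*(s - 2*I)^2)
(4) = -6.42*j^2 - 0.74*j + 1.84
(5) = 3.50000000000000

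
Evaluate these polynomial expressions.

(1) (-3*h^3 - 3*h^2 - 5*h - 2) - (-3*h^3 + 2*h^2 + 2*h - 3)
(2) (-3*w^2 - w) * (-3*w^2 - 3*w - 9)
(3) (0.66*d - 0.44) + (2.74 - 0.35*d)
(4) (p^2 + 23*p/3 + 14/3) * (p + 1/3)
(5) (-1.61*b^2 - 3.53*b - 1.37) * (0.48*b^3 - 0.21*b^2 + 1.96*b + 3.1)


(1) = -5*h^2 - 7*h + 1
(2) = 9*w^4 + 12*w^3 + 30*w^2 + 9*w
(3) = 0.31*d + 2.3
(4) = p^3 + 8*p^2 + 65*p/9 + 14/9
(5) = -0.7728*b^5 - 1.3563*b^4 - 3.0719*b^3 - 11.6221*b^2 - 13.6282*b - 4.247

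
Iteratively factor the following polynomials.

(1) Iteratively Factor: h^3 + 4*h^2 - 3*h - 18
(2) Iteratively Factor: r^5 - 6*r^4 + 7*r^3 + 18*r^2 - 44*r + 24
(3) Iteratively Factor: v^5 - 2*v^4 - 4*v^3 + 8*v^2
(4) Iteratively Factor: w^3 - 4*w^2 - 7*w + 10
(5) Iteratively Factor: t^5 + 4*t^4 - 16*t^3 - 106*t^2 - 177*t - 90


(1) = (h + 3)*(h^2 + h - 6) = (h - 2)*(h + 3)*(h + 3)
(2) = (r - 2)*(r^4 - 4*r^3 - r^2 + 16*r - 12) = (r - 2)*(r + 2)*(r^3 - 6*r^2 + 11*r - 6) = (r - 2)*(r - 1)*(r + 2)*(r^2 - 5*r + 6) = (r - 2)^2*(r - 1)*(r + 2)*(r - 3)
(3) = (v)*(v^4 - 2*v^3 - 4*v^2 + 8*v) = v*(v - 2)*(v^3 - 4*v) = v*(v - 2)*(v + 2)*(v^2 - 2*v) = v^2*(v - 2)*(v + 2)*(v - 2)
(4) = (w - 5)*(w^2 + w - 2) = (w - 5)*(w - 1)*(w + 2)
(5) = (t + 3)*(t^4 + t^3 - 19*t^2 - 49*t - 30) = (t + 3)^2*(t^3 - 2*t^2 - 13*t - 10) = (t + 1)*(t + 3)^2*(t^2 - 3*t - 10) = (t + 1)*(t + 2)*(t + 3)^2*(t - 5)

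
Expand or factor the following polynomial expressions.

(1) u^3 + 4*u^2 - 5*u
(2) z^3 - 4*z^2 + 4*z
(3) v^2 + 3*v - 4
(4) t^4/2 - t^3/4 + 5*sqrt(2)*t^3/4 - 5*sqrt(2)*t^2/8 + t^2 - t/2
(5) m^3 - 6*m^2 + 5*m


(1) = u*(u - 1)*(u + 5)
(2) = z*(z - 2)^2
(3) = (v - 1)*(v + 4)
(4) = t*(t/2 + sqrt(2))*(t - 1/2)*(t + sqrt(2)/2)
(5) = m*(m - 5)*(m - 1)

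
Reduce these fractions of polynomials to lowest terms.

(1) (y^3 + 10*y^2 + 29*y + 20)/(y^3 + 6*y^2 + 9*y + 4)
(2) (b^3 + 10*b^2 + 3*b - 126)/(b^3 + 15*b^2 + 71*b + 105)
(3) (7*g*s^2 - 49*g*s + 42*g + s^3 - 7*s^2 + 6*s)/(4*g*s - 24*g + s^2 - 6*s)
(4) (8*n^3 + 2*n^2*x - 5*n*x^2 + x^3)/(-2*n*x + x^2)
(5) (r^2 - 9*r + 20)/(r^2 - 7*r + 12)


(1) = (y + 5)/(y + 1)
(2) = (b^2 + 3*b - 18)/(b^2 + 8*b + 15)
(3) = (7*g*s - 7*g + s^2 - s)/(4*g + s)
(4) = (-4*n^2 - 3*n*x + x^2)/x
(5) = (r - 5)/(r - 3)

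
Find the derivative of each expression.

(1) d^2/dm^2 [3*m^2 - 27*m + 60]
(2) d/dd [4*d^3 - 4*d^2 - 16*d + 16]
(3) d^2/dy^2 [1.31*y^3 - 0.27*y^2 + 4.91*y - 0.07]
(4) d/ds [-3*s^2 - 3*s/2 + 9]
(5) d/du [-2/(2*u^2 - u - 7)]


(1) = 6
(2) = 12*d^2 - 8*d - 16
(3) = 7.86*y - 0.54
(4) = -6*s - 3/2
(5) = 2*(4*u - 1)/(-2*u^2 + u + 7)^2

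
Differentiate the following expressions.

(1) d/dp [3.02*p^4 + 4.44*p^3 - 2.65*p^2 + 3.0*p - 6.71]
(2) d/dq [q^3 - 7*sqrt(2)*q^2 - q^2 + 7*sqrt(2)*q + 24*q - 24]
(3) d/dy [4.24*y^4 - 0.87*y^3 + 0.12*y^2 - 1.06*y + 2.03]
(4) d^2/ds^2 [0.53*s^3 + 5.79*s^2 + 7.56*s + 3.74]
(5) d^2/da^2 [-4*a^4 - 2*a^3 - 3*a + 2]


(1) = 12.08*p^3 + 13.32*p^2 - 5.3*p + 3.0
(2) = 3*q^2 - 14*sqrt(2)*q - 2*q + 7*sqrt(2) + 24
(3) = 16.96*y^3 - 2.61*y^2 + 0.24*y - 1.06
(4) = 3.18*s + 11.58
(5) = 12*a*(-4*a - 1)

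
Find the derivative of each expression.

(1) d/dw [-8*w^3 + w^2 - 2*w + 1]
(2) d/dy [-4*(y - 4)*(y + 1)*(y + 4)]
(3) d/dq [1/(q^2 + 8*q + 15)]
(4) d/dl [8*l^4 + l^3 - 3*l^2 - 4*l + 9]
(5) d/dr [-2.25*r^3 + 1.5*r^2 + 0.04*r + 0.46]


(1) = -24*w^2 + 2*w - 2
(2) = -12*y^2 - 8*y + 64
(3) = 2*(-q - 4)/(q^2 + 8*q + 15)^2
(4) = 32*l^3 + 3*l^2 - 6*l - 4
(5) = -6.75*r^2 + 3.0*r + 0.04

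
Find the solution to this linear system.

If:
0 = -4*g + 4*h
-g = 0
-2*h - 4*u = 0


Then:
g = 0
h = 0
u = 0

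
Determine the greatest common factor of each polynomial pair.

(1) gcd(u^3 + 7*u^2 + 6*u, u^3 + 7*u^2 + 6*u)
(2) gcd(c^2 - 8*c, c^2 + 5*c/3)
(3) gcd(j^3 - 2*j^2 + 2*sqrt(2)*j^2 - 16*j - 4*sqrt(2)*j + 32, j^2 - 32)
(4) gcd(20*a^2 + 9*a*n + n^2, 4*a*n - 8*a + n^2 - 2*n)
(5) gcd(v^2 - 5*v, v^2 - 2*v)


(1) = gcd(u*(u + 1)*(u + 6), u*(u + 1)*(u + 6)) = u^3 + 7*u^2 + 6*u
(2) = gcd(c*(c - 8), c*(c + 5/3)) = c
(3) = gcd((j - 2)*(j - 2*sqrt(2))*(j + 4*sqrt(2)), (j - 4*sqrt(2))*(j + 4*sqrt(2))) = j + 4*sqrt(2)
(4) = gcd((4*a + n)*(5*a + n), (4*a + n)*(n - 2)) = 4*a + n
(5) = v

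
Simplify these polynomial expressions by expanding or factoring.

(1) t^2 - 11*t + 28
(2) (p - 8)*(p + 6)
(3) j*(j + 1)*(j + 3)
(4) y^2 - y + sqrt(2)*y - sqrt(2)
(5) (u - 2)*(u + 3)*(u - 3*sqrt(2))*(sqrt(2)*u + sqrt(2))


(1) = (t - 7)*(t - 4)
(2) = p^2 - 2*p - 48
(3) = j^3 + 4*j^2 + 3*j
(4) = (y - 1)*(y + sqrt(2))
(5) = sqrt(2)*u^4 - 6*u^3 + 2*sqrt(2)*u^3 - 12*u^2 - 5*sqrt(2)*u^2 - 6*sqrt(2)*u + 30*u + 36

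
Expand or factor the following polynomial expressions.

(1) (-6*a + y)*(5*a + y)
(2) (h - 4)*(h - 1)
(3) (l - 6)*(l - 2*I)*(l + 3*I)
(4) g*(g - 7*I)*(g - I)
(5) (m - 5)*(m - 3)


(1) = -30*a^2 - a*y + y^2
(2) = h^2 - 5*h + 4
(3) = l^3 - 6*l^2 + I*l^2 + 6*l - 6*I*l - 36
(4) = g^3 - 8*I*g^2 - 7*g
(5) = m^2 - 8*m + 15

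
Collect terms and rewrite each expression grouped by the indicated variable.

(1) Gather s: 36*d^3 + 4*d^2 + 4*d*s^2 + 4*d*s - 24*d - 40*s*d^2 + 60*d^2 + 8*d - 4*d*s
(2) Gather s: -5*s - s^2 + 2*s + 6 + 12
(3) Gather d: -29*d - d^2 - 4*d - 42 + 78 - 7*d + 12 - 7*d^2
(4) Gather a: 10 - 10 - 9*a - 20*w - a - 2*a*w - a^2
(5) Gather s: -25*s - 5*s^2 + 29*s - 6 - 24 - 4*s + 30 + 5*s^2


(1) = 36*d^3 - 40*d^2*s + 64*d^2 + 4*d*s^2 - 16*d
(2) = -s^2 - 3*s + 18
(3) = -8*d^2 - 40*d + 48
(4) = -a^2 + a*(-2*w - 10) - 20*w
(5) = 0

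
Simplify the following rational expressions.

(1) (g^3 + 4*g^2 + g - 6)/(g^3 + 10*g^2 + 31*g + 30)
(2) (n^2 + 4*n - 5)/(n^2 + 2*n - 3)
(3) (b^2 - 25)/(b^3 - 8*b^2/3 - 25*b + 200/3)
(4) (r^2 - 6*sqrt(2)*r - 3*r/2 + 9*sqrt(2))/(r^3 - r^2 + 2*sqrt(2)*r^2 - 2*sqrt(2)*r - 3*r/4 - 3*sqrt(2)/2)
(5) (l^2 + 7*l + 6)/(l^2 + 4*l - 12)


(1) = (g - 1)/(g + 5)
(2) = (n + 5)/(n + 3)
(3) = 3/(3*b - 8)
(4) = (8*r - 48*sqrt(2))/(8*r^2 + r*(4 + 16*sqrt(2)) + 8*sqrt(2))
(5) = (l + 1)/(l - 2)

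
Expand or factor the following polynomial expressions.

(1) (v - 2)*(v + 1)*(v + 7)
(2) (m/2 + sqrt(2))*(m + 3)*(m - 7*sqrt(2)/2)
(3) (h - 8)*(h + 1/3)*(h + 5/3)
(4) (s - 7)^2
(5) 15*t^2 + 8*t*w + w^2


(1) = v^3 + 6*v^2 - 9*v - 14
(2) = m^3/2 - 3*sqrt(2)*m^2/4 + 3*m^2/2 - 7*m - 9*sqrt(2)*m/4 - 21
(3) = h^3 - 6*h^2 - 139*h/9 - 40/9
(4) = s^2 - 14*s + 49
(5) = (3*t + w)*(5*t + w)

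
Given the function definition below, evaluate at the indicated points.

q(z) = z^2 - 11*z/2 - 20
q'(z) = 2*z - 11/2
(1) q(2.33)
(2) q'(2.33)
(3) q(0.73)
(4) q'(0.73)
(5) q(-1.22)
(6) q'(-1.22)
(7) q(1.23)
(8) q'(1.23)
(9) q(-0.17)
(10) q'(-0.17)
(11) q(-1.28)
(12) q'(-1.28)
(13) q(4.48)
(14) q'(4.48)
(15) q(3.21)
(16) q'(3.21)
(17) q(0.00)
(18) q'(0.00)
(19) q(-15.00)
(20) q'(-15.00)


(1) = -27.39
(2) = -0.84
(3) = -23.48
(4) = -4.04
(5) = -11.80
(6) = -7.94
(7) = -25.25
(8) = -3.04
(9) = -19.04
(10) = -5.84
(11) = -11.32
(12) = -8.06
(13) = -24.57
(14) = 3.46
(15) = -27.35
(16) = 0.92
(17) = -20.00
(18) = -5.50
(19) = 287.50
(20) = -35.50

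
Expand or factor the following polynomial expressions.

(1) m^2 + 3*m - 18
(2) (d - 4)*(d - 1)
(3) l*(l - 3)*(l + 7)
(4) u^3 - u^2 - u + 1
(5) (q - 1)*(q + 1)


(1) = (m - 3)*(m + 6)
(2) = d^2 - 5*d + 4
(3) = l^3 + 4*l^2 - 21*l
(4) = (u - 1)^2*(u + 1)
(5) = q^2 - 1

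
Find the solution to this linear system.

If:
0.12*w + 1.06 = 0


Then:
w = -8.83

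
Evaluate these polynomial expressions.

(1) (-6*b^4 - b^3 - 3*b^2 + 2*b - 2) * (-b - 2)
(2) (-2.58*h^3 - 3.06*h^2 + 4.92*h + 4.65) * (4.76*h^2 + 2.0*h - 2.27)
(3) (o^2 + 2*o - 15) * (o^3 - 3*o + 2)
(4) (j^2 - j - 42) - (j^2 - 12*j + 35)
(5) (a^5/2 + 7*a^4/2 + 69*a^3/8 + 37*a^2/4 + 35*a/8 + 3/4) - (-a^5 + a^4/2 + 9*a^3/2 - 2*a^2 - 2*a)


(1) = 6*b^5 + 13*b^4 + 5*b^3 + 4*b^2 - 2*b + 4
(2) = -12.2808*h^5 - 19.7256*h^4 + 23.1558*h^3 + 38.9202*h^2 - 1.8684*h - 10.5555
(3) = o^5 + 2*o^4 - 18*o^3 - 4*o^2 + 49*o - 30
(4) = 11*j - 77
(5) = 3*a^5/2 + 3*a^4 + 33*a^3/8 + 45*a^2/4 + 51*a/8 + 3/4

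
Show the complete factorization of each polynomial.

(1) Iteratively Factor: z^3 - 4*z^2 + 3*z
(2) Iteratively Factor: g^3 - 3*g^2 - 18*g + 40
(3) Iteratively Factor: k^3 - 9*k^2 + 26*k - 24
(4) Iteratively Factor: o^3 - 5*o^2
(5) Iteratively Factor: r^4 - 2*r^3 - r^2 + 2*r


(1) = (z)*(z^2 - 4*z + 3) = z*(z - 1)*(z - 3)
(2) = (g - 5)*(g^2 + 2*g - 8) = (g - 5)*(g + 4)*(g - 2)
(3) = (k - 2)*(k^2 - 7*k + 12) = (k - 4)*(k - 2)*(k - 3)
(4) = (o)*(o^2 - 5*o) = o^2*(o - 5)
(5) = (r - 1)*(r^3 - r^2 - 2*r) = (r - 2)*(r - 1)*(r^2 + r) = r*(r - 2)*(r - 1)*(r + 1)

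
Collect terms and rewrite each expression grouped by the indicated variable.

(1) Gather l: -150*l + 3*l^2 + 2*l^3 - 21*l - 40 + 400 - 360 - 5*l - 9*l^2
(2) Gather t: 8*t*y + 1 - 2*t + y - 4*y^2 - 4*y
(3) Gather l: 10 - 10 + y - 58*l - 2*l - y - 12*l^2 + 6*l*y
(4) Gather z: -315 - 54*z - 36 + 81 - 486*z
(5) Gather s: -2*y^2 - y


(1) = 2*l^3 - 6*l^2 - 176*l
(2) = t*(8*y - 2) - 4*y^2 - 3*y + 1
(3) = -12*l^2 + l*(6*y - 60)
(4) = -540*z - 270
(5) = -2*y^2 - y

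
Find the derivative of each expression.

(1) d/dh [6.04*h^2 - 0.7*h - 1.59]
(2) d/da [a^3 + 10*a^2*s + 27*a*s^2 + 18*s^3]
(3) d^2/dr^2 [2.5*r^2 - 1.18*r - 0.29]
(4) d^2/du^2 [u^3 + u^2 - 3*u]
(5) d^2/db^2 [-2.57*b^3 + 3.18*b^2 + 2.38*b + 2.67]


(1) = 12.08*h - 0.7
(2) = 3*a^2 + 20*a*s + 27*s^2
(3) = 5.00000000000000
(4) = 6*u + 2
(5) = 6.36 - 15.42*b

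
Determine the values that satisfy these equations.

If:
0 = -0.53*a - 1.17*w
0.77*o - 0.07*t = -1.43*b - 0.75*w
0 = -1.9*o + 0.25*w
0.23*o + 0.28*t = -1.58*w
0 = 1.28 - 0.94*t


Then:
a = 0.52
b = 0.21
o = -0.03
t = 1.36
w = -0.24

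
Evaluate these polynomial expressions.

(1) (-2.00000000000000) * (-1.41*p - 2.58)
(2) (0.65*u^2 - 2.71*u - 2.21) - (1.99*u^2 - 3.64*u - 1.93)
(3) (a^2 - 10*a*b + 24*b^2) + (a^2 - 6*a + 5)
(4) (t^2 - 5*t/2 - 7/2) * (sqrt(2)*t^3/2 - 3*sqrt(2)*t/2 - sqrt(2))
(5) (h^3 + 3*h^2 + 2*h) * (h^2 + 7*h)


(1) = 2.82*p + 5.16
(2) = -1.34*u^2 + 0.93*u - 0.28
(3) = 2*a^2 - 10*a*b - 6*a + 24*b^2 + 5
(4) = sqrt(2)*t^5/2 - 5*sqrt(2)*t^4/4 - 13*sqrt(2)*t^3/4 + 11*sqrt(2)*t^2/4 + 31*sqrt(2)*t/4 + 7*sqrt(2)/2
(5) = h^5 + 10*h^4 + 23*h^3 + 14*h^2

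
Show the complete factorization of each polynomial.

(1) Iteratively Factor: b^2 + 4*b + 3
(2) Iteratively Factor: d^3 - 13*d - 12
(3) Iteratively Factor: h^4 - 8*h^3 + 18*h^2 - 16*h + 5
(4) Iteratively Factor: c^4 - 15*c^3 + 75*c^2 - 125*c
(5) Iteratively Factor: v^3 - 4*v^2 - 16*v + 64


(1) = (b + 1)*(b + 3)
(2) = (d - 4)*(d^2 + 4*d + 3) = (d - 4)*(d + 1)*(d + 3)
(3) = (h - 5)*(h^3 - 3*h^2 + 3*h - 1) = (h - 5)*(h - 1)*(h^2 - 2*h + 1) = (h - 5)*(h - 1)^2*(h - 1)
(4) = (c)*(c^3 - 15*c^2 + 75*c - 125) = c*(c - 5)*(c^2 - 10*c + 25) = c*(c - 5)^2*(c - 5)
(5) = (v - 4)*(v^2 - 16) = (v - 4)^2*(v + 4)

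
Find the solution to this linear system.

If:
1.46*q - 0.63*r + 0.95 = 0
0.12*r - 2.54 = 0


Then:
q = 8.48
r = 21.17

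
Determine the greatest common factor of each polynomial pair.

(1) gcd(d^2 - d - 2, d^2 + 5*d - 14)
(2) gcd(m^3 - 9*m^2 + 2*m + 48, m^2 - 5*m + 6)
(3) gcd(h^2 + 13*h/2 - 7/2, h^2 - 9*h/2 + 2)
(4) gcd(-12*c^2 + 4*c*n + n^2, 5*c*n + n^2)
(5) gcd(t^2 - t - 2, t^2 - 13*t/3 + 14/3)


(1) = d - 2
(2) = gcd((m - 8)*(m - 3)*(m + 2), (m - 3)*(m - 2)) = m - 3
(3) = gcd((h - 1/2)*(h + 7), (h - 4)*(h - 1/2)) = h - 1/2
(4) = 1
(5) = t - 2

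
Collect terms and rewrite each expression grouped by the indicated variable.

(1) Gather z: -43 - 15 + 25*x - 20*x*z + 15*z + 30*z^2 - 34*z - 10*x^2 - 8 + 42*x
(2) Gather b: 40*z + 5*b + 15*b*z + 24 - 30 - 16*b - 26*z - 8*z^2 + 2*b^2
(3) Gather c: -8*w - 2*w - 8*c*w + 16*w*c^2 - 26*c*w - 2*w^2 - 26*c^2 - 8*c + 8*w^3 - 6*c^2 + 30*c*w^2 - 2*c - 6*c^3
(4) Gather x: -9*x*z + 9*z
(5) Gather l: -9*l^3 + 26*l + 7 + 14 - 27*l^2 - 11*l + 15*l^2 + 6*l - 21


(1) = -10*x^2 + 67*x + 30*z^2 + z*(-20*x - 19) - 66
(2) = 2*b^2 + b*(15*z - 11) - 8*z^2 + 14*z - 6
(3) = -6*c^3 + c^2*(16*w - 32) + c*(30*w^2 - 34*w - 10) + 8*w^3 - 2*w^2 - 10*w
(4) = -9*x*z + 9*z
(5) = -9*l^3 - 12*l^2 + 21*l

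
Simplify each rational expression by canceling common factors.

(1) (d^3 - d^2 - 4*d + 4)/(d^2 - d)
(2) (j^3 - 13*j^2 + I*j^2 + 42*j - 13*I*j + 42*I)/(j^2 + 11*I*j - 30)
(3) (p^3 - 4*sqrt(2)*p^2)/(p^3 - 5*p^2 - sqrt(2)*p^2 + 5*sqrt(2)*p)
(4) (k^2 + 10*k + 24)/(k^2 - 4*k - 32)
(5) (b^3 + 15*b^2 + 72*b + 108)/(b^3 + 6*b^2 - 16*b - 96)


(1) = (d^2 - 4)/d
(2) = (j^3 + j^2*(-13 + I) + j*(42 - 13*I) + 42*I)/(j^2 + 11*I*j - 30)
(3) = (p^2 - 4*sqrt(2)*p)/(p^2 + p*(-5 - sqrt(2)) + 5*sqrt(2))
(4) = (k + 6)/(k - 8)
(5) = (b^2 + 9*b + 18)/(b^2 - 16)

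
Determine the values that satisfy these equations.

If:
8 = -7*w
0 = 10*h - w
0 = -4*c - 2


Then:
c = -1/2
h = -4/35
w = -8/7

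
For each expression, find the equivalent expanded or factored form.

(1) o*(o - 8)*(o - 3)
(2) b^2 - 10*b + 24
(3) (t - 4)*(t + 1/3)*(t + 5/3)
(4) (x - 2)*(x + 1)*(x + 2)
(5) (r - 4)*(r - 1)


(1) = o^3 - 11*o^2 + 24*o
(2) = (b - 6)*(b - 4)
(3) = t^3 - 2*t^2 - 67*t/9 - 20/9
(4) = x^3 + x^2 - 4*x - 4
(5) = r^2 - 5*r + 4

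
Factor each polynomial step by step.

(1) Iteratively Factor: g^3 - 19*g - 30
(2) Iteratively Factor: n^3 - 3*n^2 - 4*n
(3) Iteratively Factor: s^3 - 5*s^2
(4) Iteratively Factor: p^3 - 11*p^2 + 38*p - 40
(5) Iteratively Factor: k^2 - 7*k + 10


(1) = (g + 2)*(g^2 - 2*g - 15) = (g - 5)*(g + 2)*(g + 3)
(2) = (n)*(n^2 - 3*n - 4) = n*(n + 1)*(n - 4)
(3) = (s)*(s^2 - 5*s) = s^2*(s - 5)
(4) = (p - 2)*(p^2 - 9*p + 20) = (p - 5)*(p - 2)*(p - 4)
(5) = (k - 2)*(k - 5)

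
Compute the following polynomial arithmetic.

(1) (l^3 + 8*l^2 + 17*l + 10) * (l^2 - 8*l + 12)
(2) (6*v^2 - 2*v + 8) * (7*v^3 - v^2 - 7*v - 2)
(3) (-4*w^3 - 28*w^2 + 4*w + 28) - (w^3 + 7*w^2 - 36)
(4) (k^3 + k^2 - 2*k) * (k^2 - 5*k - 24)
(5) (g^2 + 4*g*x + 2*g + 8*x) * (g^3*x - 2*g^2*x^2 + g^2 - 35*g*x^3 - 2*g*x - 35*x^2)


(1) = l^5 - 35*l^3 - 30*l^2 + 124*l + 120
(2) = 42*v^5 - 20*v^4 + 16*v^3 - 6*v^2 - 52*v - 16
(3) = -5*w^3 - 35*w^2 + 4*w + 64
(4) = k^5 - 4*k^4 - 31*k^3 - 14*k^2 + 48*k
(5) = g^5*x + 2*g^4*x^2 + 2*g^4*x + g^4 - 43*g^3*x^3 + 4*g^3*x^2 + 2*g^3*x + 2*g^3 - 140*g^2*x^4 - 86*g^2*x^3 - 43*g^2*x^2 + 4*g^2*x - 280*g*x^4 - 140*g*x^3 - 86*g*x^2 - 280*x^3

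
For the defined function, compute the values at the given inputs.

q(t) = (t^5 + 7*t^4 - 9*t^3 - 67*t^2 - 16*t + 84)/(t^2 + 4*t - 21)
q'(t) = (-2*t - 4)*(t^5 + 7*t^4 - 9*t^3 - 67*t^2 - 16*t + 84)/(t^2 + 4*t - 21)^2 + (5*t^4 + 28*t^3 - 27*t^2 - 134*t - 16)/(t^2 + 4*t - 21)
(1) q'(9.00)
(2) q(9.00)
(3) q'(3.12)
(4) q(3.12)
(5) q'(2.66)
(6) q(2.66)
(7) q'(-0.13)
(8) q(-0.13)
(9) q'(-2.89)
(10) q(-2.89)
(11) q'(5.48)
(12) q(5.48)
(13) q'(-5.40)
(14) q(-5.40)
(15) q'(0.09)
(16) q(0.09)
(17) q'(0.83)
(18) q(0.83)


(1) = 297.00
(2) = 968.00
(3) = 47.92
(4) = 55.57
(5) = 37.19
(6) = 36.05
(7) = -0.73
(8) = -3.95
(9) = 7.72
(10) = -3.08
(11) = 122.97
(12) = 250.66
(13) = 55.08
(14) = -73.98
(15) = 0.56
(16) = -3.97
(17) = 7.05
(18) = -1.36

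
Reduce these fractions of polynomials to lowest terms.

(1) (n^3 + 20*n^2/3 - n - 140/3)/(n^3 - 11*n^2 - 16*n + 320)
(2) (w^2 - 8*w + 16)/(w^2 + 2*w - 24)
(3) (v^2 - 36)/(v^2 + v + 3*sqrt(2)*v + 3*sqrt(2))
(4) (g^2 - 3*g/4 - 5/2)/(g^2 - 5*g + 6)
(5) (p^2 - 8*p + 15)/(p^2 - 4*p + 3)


(1) = (3*n^2 + 5*n - 28)/(3*n^2 - 48*n + 192)
(2) = (w - 4)/(w + 6)
(3) = (v^2 - 36)/(v^2 + v*(1 + 3*sqrt(2)) + 3*sqrt(2))
(4) = (4*g + 5)/(4*g - 12)
(5) = (p - 5)/(p - 1)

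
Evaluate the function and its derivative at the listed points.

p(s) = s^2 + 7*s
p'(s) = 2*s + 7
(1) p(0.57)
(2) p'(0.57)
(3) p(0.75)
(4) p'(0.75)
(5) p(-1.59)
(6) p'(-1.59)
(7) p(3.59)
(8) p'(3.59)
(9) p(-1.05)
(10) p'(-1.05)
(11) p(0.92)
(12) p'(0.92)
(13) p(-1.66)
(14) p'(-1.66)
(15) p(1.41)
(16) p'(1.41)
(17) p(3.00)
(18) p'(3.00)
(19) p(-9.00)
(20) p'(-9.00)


(1) = 4.31
(2) = 8.14
(3) = 5.81
(4) = 8.50
(5) = -8.60
(6) = 3.82
(7) = 38.02
(8) = 14.18
(9) = -6.25
(10) = 4.90
(11) = 7.29
(12) = 8.84
(13) = -8.86
(14) = 3.68
(15) = 11.86
(16) = 9.82
(17) = 30.00
(18) = 13.00
(19) = 18.00
(20) = -11.00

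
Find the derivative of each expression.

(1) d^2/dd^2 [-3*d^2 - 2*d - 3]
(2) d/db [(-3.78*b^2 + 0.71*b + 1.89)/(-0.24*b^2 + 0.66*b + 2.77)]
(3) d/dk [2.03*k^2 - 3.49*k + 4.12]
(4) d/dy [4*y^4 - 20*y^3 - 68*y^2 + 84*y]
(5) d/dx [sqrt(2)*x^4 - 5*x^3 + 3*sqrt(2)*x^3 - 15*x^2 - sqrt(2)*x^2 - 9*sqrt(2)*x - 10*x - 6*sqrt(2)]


(1) = -6
(2) = (-2.3244*b^2 - 20.034*b + 0.7193)/(0.0576*b^4 - 0.3168*b^3 - 0.894*b^2 + 3.6564*b + 7.6729)
(3) = 4.06*k - 3.49
(4) = 16*y^3 - 60*y^2 - 136*y + 84
(5) = 4*sqrt(2)*x^3 - 15*x^2 + 9*sqrt(2)*x^2 - 30*x - 2*sqrt(2)*x - 9*sqrt(2) - 10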